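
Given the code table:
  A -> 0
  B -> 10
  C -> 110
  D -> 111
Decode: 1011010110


Decoding:
10 -> B
110 -> C
10 -> B
110 -> C


Result: BCBC


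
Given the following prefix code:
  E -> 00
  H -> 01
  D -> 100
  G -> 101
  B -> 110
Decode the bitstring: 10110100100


Decoding step by step:
Bits 101 -> G
Bits 101 -> G
Bits 00 -> E
Bits 100 -> D


Decoded message: GGED


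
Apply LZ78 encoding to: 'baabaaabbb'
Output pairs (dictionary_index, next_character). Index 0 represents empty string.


LZ78 encoding steps:
Dictionary: {0: ''}
Step 1: w='' (idx 0), next='b' -> output (0, 'b'), add 'b' as idx 1
Step 2: w='' (idx 0), next='a' -> output (0, 'a'), add 'a' as idx 2
Step 3: w='a' (idx 2), next='b' -> output (2, 'b'), add 'ab' as idx 3
Step 4: w='a' (idx 2), next='a' -> output (2, 'a'), add 'aa' as idx 4
Step 5: w='ab' (idx 3), next='b' -> output (3, 'b'), add 'abb' as idx 5
Step 6: w='b' (idx 1), end of input -> output (1, '')


Encoded: [(0, 'b'), (0, 'a'), (2, 'b'), (2, 'a'), (3, 'b'), (1, '')]


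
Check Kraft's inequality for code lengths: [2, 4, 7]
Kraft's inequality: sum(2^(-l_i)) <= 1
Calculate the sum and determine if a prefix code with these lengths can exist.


Sum = 2^(-2) + 2^(-4) + 2^(-7)
    = 0.25 + 0.0625 + 0.0078125
    = 41/128 = 0.3203125
Since 0.3203125 <= 1, Kraft's inequality IS satisfied.
A prefix code with these lengths CAN exist.

Kraft sum = 0.3203125. Satisfied.


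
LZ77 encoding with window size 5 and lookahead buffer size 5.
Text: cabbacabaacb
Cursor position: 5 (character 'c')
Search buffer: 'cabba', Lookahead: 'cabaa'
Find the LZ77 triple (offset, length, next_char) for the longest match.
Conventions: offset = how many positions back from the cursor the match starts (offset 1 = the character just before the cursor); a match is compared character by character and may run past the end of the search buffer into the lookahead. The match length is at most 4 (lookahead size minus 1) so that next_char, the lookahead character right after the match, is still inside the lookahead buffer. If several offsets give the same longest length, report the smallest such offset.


Try each offset into the search buffer:
  offset=1 (pos 4, char 'a'): match length 0
  offset=2 (pos 3, char 'b'): match length 0
  offset=3 (pos 2, char 'b'): match length 0
  offset=4 (pos 1, char 'a'): match length 0
  offset=5 (pos 0, char 'c'): match length 3
Longest match has length 3 at offset 5.
next_char = character at position 5 + 3 = 8 -> 'a'

Best match: offset=5, length=3 (matching 'cab' starting at position 0)
LZ77 triple: (5, 3, 'a')


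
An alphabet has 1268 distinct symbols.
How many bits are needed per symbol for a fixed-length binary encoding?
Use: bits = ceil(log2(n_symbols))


log2(1268) = 10.3083
Bracket: 2^10 = 1024 < 1268 <= 2^11 = 2048
So ceil(log2(1268)) = 11

bits = ceil(log2(1268)) = ceil(10.3083) = 11 bits


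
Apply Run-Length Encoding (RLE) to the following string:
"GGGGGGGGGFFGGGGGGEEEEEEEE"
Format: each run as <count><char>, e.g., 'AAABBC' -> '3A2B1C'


Scanning runs left to right:
  i=0: run of 'G' x 9 -> '9G'
  i=9: run of 'F' x 2 -> '2F'
  i=11: run of 'G' x 6 -> '6G'
  i=17: run of 'E' x 8 -> '8E'

RLE = 9G2F6G8E


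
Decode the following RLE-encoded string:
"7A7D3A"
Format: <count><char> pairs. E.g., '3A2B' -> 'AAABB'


Expanding each <count><char> pair:
  7A -> 'AAAAAAA'
  7D -> 'DDDDDDD'
  3A -> 'AAA'

Decoded = AAAAAAADDDDDDDAAA


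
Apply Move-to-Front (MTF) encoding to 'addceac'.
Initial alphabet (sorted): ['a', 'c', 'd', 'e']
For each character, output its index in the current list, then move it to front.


MTF encoding:
'a': index 0 in ['a', 'c', 'd', 'e'] -> ['a', 'c', 'd', 'e']
'd': index 2 in ['a', 'c', 'd', 'e'] -> ['d', 'a', 'c', 'e']
'd': index 0 in ['d', 'a', 'c', 'e'] -> ['d', 'a', 'c', 'e']
'c': index 2 in ['d', 'a', 'c', 'e'] -> ['c', 'd', 'a', 'e']
'e': index 3 in ['c', 'd', 'a', 'e'] -> ['e', 'c', 'd', 'a']
'a': index 3 in ['e', 'c', 'd', 'a'] -> ['a', 'e', 'c', 'd']
'c': index 2 in ['a', 'e', 'c', 'd'] -> ['c', 'a', 'e', 'd']


Output: [0, 2, 0, 2, 3, 3, 2]


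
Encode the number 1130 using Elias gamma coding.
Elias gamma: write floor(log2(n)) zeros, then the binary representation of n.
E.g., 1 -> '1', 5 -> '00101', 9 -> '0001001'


num_bits = floor(log2(1130)) + 1 = 11
leading_zeros = num_bits - 1 = 10
binary(1130) = 10001101010

Elias gamma(1130) = '0000000000' + '10001101010' = 000000000010001101010 (21 bits)


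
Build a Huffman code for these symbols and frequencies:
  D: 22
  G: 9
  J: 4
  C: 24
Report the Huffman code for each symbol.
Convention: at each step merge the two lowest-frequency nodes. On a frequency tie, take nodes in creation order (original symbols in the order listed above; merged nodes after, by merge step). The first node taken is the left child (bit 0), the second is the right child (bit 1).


Huffman tree construction:
Step 1: Merge J(4) + G(9) = 13
Step 2: Merge (J+G)(13) + D(22) = 35
Step 3: Merge C(24) + ((J+G)+D)(35) = 59
Read each symbol's code off the tree from the root (left child = 0, right child = 1).

Codes:
  D: 11 (length 2)
  G: 101 (length 3)
  J: 100 (length 3)
  C: 0 (length 1)
Average code length: 107/59 = 1.8136 bits/symbol


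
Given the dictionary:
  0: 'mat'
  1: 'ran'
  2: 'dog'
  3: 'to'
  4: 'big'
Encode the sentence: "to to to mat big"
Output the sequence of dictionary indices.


Look up each word in the dictionary:
  'to' -> 3
  'to' -> 3
  'to' -> 3
  'mat' -> 0
  'big' -> 4

Encoded: [3, 3, 3, 0, 4]


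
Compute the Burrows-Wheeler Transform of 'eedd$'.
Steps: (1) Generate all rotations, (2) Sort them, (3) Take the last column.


Rotations (sorted):
  0: $eedd -> last char: d
  1: d$eed -> last char: d
  2: dd$ee -> last char: e
  3: edd$e -> last char: e
  4: eedd$ -> last char: $


BWT = ddee$


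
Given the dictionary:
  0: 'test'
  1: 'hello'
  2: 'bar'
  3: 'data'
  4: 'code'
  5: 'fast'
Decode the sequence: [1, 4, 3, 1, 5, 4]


Look up each index in the dictionary:
  1 -> 'hello'
  4 -> 'code'
  3 -> 'data'
  1 -> 'hello'
  5 -> 'fast'
  4 -> 'code'

Decoded: "hello code data hello fast code"


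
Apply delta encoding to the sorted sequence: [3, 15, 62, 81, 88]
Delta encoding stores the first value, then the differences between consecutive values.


First value: 3
Deltas:
  15 - 3 = 12
  62 - 15 = 47
  81 - 62 = 19
  88 - 81 = 7


Delta encoded: [3, 12, 47, 19, 7]


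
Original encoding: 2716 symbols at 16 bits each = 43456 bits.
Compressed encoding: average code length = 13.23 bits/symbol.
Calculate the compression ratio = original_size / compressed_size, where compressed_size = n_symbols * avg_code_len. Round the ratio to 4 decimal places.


original_size = n_symbols * orig_bits = 2716 * 16 = 43456 bits
compressed_size = n_symbols * avg_code_len = 2716 * 13.23 = 35932.68 bits
ratio = original_size / compressed_size = 43456 / 35932.68 = 1.2094

Compression ratio = 1.2094


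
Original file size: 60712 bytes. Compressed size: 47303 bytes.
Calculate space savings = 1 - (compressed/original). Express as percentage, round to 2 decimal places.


ratio = compressed/original = 47303/60712 = 0.779138
savings = 1 - ratio = 1 - 0.779138 = 0.220862
as a percentage: 0.220862 * 100 = 22.09%

Space savings = 1 - 47303/60712 = 22.09%


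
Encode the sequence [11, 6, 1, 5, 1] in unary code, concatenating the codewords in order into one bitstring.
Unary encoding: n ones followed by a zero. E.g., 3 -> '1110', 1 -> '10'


Encode each number as n ones followed by a terminating 0:
  11 -> 111111111110 (12 bits)
  6 -> 1111110 (7 bits)
  1 -> 10 (2 bits)
  5 -> 111110 (6 bits)
  1 -> 10 (2 bits)
Total length = 12 + 7 + 2 + 6 + 2 = 29 bits.

Unary([11, 6, 1, 5, 1]) = 11111111111011111101011111010 (29 bits)


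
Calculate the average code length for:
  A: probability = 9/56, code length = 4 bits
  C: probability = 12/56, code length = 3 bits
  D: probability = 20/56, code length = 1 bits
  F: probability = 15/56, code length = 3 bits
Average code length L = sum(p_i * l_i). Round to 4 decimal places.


Weighted contributions p_i * l_i:
  A: (9/56) * 4 = 36/56
  C: (12/56) * 3 = 36/56
  D: (20/56) * 1 = 20/56
  F: (15/56) * 3 = 45/56
Sum = (36 + 36 + 20 + 45)/56 = 137/56

L = 137/56 = 2.4464 bits/symbol


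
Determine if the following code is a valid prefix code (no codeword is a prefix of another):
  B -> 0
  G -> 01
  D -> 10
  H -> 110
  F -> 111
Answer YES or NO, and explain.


Checking each pair (does one codeword prefix another?):
  B='0' vs G='01': prefix -- VIOLATION

NO -- this is NOT a valid prefix code. B (0) is a prefix of G (01).


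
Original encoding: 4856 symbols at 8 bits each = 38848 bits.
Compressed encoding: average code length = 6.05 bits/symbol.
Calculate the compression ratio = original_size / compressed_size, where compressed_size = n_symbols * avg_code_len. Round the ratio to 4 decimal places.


original_size = n_symbols * orig_bits = 4856 * 8 = 38848 bits
compressed_size = n_symbols * avg_code_len = 4856 * 6.05 = 29378.8 bits
ratio = original_size / compressed_size = 38848 / 29378.8 = 1.3223

Compression ratio = 1.3223


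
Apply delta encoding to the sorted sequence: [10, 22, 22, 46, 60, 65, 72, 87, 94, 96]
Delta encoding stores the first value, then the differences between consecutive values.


First value: 10
Deltas:
  22 - 10 = 12
  22 - 22 = 0
  46 - 22 = 24
  60 - 46 = 14
  65 - 60 = 5
  72 - 65 = 7
  87 - 72 = 15
  94 - 87 = 7
  96 - 94 = 2


Delta encoded: [10, 12, 0, 24, 14, 5, 7, 15, 7, 2]


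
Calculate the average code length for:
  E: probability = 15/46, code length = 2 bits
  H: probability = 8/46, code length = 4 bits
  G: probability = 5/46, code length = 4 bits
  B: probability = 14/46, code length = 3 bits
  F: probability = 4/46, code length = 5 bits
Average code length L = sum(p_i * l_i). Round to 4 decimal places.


Weighted contributions p_i * l_i:
  E: (15/46) * 2 = 30/46
  H: (8/46) * 4 = 32/46
  G: (5/46) * 4 = 20/46
  B: (14/46) * 3 = 42/46
  F: (4/46) * 5 = 20/46
Sum = (30 + 32 + 20 + 42 + 20)/46 = 144/46

L = 144/46 = 3.1304 bits/symbol


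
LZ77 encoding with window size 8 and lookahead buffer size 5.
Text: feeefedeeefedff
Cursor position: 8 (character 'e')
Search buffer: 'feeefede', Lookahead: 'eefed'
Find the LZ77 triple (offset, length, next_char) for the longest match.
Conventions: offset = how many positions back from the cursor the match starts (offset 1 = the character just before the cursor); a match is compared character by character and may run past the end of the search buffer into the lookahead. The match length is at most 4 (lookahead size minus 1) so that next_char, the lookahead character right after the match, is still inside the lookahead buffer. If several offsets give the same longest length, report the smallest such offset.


Try each offset into the search buffer:
  offset=1 (pos 7, char 'e'): match length 2
  offset=2 (pos 6, char 'd'): match length 0
  offset=3 (pos 5, char 'e'): match length 1
  offset=4 (pos 4, char 'f'): match length 0
  offset=5 (pos 3, char 'e'): match length 1
  offset=6 (pos 2, char 'e'): match length 4
  offset=7 (pos 1, char 'e'): match length 2
  offset=8 (pos 0, char 'f'): match length 0
Longest match has length 4 at offset 6.
next_char = character at position 8 + 4 = 12 -> 'd'

Best match: offset=6, length=4 (matching 'eefe' starting at position 2)
LZ77 triple: (6, 4, 'd')


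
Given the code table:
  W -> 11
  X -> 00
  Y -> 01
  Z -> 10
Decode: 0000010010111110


Decoding:
00 -> X
00 -> X
01 -> Y
00 -> X
10 -> Z
11 -> W
11 -> W
10 -> Z


Result: XXYXZWWZ


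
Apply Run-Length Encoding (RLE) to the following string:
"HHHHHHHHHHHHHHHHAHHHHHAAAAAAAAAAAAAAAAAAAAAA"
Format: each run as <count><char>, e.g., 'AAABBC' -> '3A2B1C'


Scanning runs left to right:
  i=0: run of 'H' x 16 -> '16H'
  i=16: run of 'A' x 1 -> '1A'
  i=17: run of 'H' x 5 -> '5H'
  i=22: run of 'A' x 22 -> '22A'

RLE = 16H1A5H22A


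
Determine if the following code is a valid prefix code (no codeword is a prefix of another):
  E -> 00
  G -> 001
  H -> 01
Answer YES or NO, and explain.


Checking each pair (does one codeword prefix another?):
  E='00' vs G='001': prefix -- VIOLATION

NO -- this is NOT a valid prefix code. E (00) is a prefix of G (001).


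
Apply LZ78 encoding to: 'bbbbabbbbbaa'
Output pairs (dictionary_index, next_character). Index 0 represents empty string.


LZ78 encoding steps:
Dictionary: {0: ''}
Step 1: w='' (idx 0), next='b' -> output (0, 'b'), add 'b' as idx 1
Step 2: w='b' (idx 1), next='b' -> output (1, 'b'), add 'bb' as idx 2
Step 3: w='b' (idx 1), next='a' -> output (1, 'a'), add 'ba' as idx 3
Step 4: w='bb' (idx 2), next='b' -> output (2, 'b'), add 'bbb' as idx 4
Step 5: w='bb' (idx 2), next='a' -> output (2, 'a'), add 'bba' as idx 5
Step 6: w='' (idx 0), next='a' -> output (0, 'a'), add 'a' as idx 6


Encoded: [(0, 'b'), (1, 'b'), (1, 'a'), (2, 'b'), (2, 'a'), (0, 'a')]


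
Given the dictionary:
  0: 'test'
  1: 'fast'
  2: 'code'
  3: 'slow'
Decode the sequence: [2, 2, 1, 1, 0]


Look up each index in the dictionary:
  2 -> 'code'
  2 -> 'code'
  1 -> 'fast'
  1 -> 'fast'
  0 -> 'test'

Decoded: "code code fast fast test"


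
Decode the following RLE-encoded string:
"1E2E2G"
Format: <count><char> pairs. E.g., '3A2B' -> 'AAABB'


Expanding each <count><char> pair:
  1E -> 'E'
  2E -> 'EE'
  2G -> 'GG'

Decoded = EEEGG


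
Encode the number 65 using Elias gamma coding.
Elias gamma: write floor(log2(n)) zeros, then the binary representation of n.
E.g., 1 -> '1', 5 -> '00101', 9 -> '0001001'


num_bits = floor(log2(65)) + 1 = 7
leading_zeros = num_bits - 1 = 6
binary(65) = 1000001

Elias gamma(65) = '000000' + '1000001' = 0000001000001 (13 bits)


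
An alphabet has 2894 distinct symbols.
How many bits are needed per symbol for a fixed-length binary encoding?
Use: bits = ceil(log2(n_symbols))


log2(2894) = 11.4988
Bracket: 2^11 = 2048 < 2894 <= 2^12 = 4096
So ceil(log2(2894)) = 12

bits = ceil(log2(2894)) = ceil(11.4988) = 12 bits


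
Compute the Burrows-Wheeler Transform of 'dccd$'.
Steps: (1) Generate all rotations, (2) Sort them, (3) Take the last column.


Rotations (sorted):
  0: $dccd -> last char: d
  1: ccd$d -> last char: d
  2: cd$dc -> last char: c
  3: d$dcc -> last char: c
  4: dccd$ -> last char: $


BWT = ddcc$


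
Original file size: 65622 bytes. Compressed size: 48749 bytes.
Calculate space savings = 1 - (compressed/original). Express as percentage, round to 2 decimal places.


ratio = compressed/original = 48749/65622 = 0.742876
savings = 1 - ratio = 1 - 0.742876 = 0.257124
as a percentage: 0.257124 * 100 = 25.71%

Space savings = 1 - 48749/65622 = 25.71%


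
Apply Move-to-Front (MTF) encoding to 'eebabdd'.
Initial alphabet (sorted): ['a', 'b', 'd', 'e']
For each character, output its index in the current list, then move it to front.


MTF encoding:
'e': index 3 in ['a', 'b', 'd', 'e'] -> ['e', 'a', 'b', 'd']
'e': index 0 in ['e', 'a', 'b', 'd'] -> ['e', 'a', 'b', 'd']
'b': index 2 in ['e', 'a', 'b', 'd'] -> ['b', 'e', 'a', 'd']
'a': index 2 in ['b', 'e', 'a', 'd'] -> ['a', 'b', 'e', 'd']
'b': index 1 in ['a', 'b', 'e', 'd'] -> ['b', 'a', 'e', 'd']
'd': index 3 in ['b', 'a', 'e', 'd'] -> ['d', 'b', 'a', 'e']
'd': index 0 in ['d', 'b', 'a', 'e'] -> ['d', 'b', 'a', 'e']


Output: [3, 0, 2, 2, 1, 3, 0]


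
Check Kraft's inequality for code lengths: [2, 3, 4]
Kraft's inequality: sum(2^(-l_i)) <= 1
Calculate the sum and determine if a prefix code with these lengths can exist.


Sum = 2^(-2) + 2^(-3) + 2^(-4)
    = 0.25 + 0.125 + 0.0625
    = 7/16 = 0.4375
Since 0.4375 <= 1, Kraft's inequality IS satisfied.
A prefix code with these lengths CAN exist.

Kraft sum = 0.4375. Satisfied.


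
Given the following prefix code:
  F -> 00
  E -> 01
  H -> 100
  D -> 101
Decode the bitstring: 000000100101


Decoding step by step:
Bits 00 -> F
Bits 00 -> F
Bits 00 -> F
Bits 100 -> H
Bits 101 -> D


Decoded message: FFFHD


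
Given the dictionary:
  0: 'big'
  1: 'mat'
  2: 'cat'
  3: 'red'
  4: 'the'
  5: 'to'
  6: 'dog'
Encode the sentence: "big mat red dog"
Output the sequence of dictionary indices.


Look up each word in the dictionary:
  'big' -> 0
  'mat' -> 1
  'red' -> 3
  'dog' -> 6

Encoded: [0, 1, 3, 6]


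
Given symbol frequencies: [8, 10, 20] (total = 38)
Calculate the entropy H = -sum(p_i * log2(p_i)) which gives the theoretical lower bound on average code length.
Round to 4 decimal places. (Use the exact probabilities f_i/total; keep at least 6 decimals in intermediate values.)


Per-symbol terms -p_i * log2(p_i) with p_i = f_i/38:
  p = 8/38 = 0.210526: log2(p) = -2.247928, -p*log2(p) = 0.473248
  p = 10/38 = 0.263158: log2(p) = -1.925999, -p*log2(p) = 0.506842
  p = 20/38 = 0.526316: log2(p) = -0.925999, -p*log2(p) = 0.487368
H = 0.473248 + 0.506842 + 0.487368 = 1.467458

H = 1.4675 bits/symbol


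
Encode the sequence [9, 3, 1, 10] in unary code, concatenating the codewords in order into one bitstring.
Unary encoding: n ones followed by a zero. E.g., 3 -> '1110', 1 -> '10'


Encode each number as n ones followed by a terminating 0:
  9 -> 1111111110 (10 bits)
  3 -> 1110 (4 bits)
  1 -> 10 (2 bits)
  10 -> 11111111110 (11 bits)
Total length = 10 + 4 + 2 + 11 = 27 bits.

Unary([9, 3, 1, 10]) = 111111111011101011111111110 (27 bits)


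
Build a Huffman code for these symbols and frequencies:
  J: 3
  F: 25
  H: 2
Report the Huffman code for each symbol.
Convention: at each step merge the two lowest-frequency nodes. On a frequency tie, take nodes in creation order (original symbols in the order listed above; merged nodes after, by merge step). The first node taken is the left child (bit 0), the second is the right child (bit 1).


Huffman tree construction:
Step 1: Merge H(2) + J(3) = 5
Step 2: Merge (H+J)(5) + F(25) = 30
Read each symbol's code off the tree from the root (left child = 0, right child = 1).

Codes:
  J: 01 (length 2)
  F: 1 (length 1)
  H: 00 (length 2)
Average code length: 35/30 = 1.1667 bits/symbol


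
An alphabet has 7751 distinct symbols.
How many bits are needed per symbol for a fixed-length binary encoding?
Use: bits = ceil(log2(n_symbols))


log2(7751) = 12.9202
Bracket: 2^12 = 4096 < 7751 <= 2^13 = 8192
So ceil(log2(7751)) = 13

bits = ceil(log2(7751)) = ceil(12.9202) = 13 bits


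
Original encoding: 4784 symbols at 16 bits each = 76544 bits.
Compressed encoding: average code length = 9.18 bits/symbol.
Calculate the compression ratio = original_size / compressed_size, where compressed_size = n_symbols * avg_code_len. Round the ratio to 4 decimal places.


original_size = n_symbols * orig_bits = 4784 * 16 = 76544 bits
compressed_size = n_symbols * avg_code_len = 4784 * 9.18 = 43917.12 bits
ratio = original_size / compressed_size = 76544 / 43917.12 = 1.7429

Compression ratio = 1.7429


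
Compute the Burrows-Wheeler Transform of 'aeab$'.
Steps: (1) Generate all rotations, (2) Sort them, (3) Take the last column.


Rotations (sorted):
  0: $aeab -> last char: b
  1: ab$ae -> last char: e
  2: aeab$ -> last char: $
  3: b$aea -> last char: a
  4: eab$a -> last char: a


BWT = be$aa


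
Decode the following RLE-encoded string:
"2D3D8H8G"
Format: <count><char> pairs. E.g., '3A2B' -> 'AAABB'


Expanding each <count><char> pair:
  2D -> 'DD'
  3D -> 'DDD'
  8H -> 'HHHHHHHH'
  8G -> 'GGGGGGGG'

Decoded = DDDDDHHHHHHHHGGGGGGGG


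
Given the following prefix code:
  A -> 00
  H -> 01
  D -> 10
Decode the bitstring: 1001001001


Decoding step by step:
Bits 10 -> D
Bits 01 -> H
Bits 00 -> A
Bits 10 -> D
Bits 01 -> H


Decoded message: DHADH


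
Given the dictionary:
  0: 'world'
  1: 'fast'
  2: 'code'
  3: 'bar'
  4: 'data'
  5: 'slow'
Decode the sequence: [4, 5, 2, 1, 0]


Look up each index in the dictionary:
  4 -> 'data'
  5 -> 'slow'
  2 -> 'code'
  1 -> 'fast'
  0 -> 'world'

Decoded: "data slow code fast world"


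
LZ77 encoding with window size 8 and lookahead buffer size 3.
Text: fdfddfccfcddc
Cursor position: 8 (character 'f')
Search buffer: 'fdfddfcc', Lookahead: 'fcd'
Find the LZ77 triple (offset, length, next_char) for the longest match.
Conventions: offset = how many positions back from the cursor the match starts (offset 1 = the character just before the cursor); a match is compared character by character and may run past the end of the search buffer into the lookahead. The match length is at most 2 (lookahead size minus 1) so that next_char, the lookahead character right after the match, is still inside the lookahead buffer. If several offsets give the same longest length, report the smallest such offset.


Try each offset into the search buffer:
  offset=1 (pos 7, char 'c'): match length 0
  offset=2 (pos 6, char 'c'): match length 0
  offset=3 (pos 5, char 'f'): match length 2
  offset=4 (pos 4, char 'd'): match length 0
  offset=5 (pos 3, char 'd'): match length 0
  offset=6 (pos 2, char 'f'): match length 1
  offset=7 (pos 1, char 'd'): match length 0
  offset=8 (pos 0, char 'f'): match length 1
Longest match has length 2 at offset 3.
next_char = character at position 8 + 2 = 10 -> 'd'

Best match: offset=3, length=2 (matching 'fc' starting at position 5)
LZ77 triple: (3, 2, 'd')


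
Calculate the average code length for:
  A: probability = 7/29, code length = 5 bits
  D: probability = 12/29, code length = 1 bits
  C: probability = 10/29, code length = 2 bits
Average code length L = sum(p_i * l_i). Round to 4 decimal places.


Weighted contributions p_i * l_i:
  A: (7/29) * 5 = 35/29
  D: (12/29) * 1 = 12/29
  C: (10/29) * 2 = 20/29
Sum = (35 + 12 + 20)/29 = 67/29

L = 67/29 = 2.3103 bits/symbol


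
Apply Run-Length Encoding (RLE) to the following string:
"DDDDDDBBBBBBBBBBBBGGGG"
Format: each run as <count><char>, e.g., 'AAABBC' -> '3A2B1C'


Scanning runs left to right:
  i=0: run of 'D' x 6 -> '6D'
  i=6: run of 'B' x 12 -> '12B'
  i=18: run of 'G' x 4 -> '4G'

RLE = 6D12B4G


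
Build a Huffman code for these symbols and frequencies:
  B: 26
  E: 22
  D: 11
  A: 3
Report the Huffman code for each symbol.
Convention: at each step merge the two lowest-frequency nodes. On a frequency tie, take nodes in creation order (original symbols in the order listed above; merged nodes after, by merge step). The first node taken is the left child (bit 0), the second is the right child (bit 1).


Huffman tree construction:
Step 1: Merge A(3) + D(11) = 14
Step 2: Merge (A+D)(14) + E(22) = 36
Step 3: Merge B(26) + ((A+D)+E)(36) = 62
Read each symbol's code off the tree from the root (left child = 0, right child = 1).

Codes:
  B: 0 (length 1)
  E: 11 (length 2)
  D: 101 (length 3)
  A: 100 (length 3)
Average code length: 112/62 = 1.8065 bits/symbol


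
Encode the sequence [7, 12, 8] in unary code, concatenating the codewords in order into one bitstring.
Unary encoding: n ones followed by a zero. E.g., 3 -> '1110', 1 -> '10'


Encode each number as n ones followed by a terminating 0:
  7 -> 11111110 (8 bits)
  12 -> 1111111111110 (13 bits)
  8 -> 111111110 (9 bits)
Total length = 8 + 13 + 9 = 30 bits.

Unary([7, 12, 8]) = 111111101111111111110111111110 (30 bits)


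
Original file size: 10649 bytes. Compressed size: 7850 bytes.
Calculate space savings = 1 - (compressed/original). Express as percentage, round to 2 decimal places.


ratio = compressed/original = 7850/10649 = 0.737158
savings = 1 - ratio = 1 - 0.737158 = 0.262842
as a percentage: 0.262842 * 100 = 26.28%

Space savings = 1 - 7850/10649 = 26.28%


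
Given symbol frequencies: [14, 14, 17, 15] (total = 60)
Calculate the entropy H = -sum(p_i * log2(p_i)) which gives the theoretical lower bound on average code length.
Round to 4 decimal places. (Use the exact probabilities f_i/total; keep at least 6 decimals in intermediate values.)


Per-symbol terms -p_i * log2(p_i) with p_i = f_i/60:
  p = 14/60 = 0.233333: log2(p) = -2.099536, -p*log2(p) = 0.489892
  p = 14/60 = 0.233333: log2(p) = -2.099536, -p*log2(p) = 0.489892
  p = 17/60 = 0.283333: log2(p) = -1.819428, -p*log2(p) = 0.515505
  p = 15/60 = 0.250000: log2(p) = -2.000000, -p*log2(p) = 0.500000
H = 0.489892 + 0.489892 + 0.515505 + 0.500000 = 1.995289

H = 1.9953 bits/symbol


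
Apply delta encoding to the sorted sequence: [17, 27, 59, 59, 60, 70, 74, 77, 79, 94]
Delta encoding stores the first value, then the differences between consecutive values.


First value: 17
Deltas:
  27 - 17 = 10
  59 - 27 = 32
  59 - 59 = 0
  60 - 59 = 1
  70 - 60 = 10
  74 - 70 = 4
  77 - 74 = 3
  79 - 77 = 2
  94 - 79 = 15


Delta encoded: [17, 10, 32, 0, 1, 10, 4, 3, 2, 15]


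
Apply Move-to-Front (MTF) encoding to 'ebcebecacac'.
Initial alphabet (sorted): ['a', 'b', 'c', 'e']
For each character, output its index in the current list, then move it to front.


MTF encoding:
'e': index 3 in ['a', 'b', 'c', 'e'] -> ['e', 'a', 'b', 'c']
'b': index 2 in ['e', 'a', 'b', 'c'] -> ['b', 'e', 'a', 'c']
'c': index 3 in ['b', 'e', 'a', 'c'] -> ['c', 'b', 'e', 'a']
'e': index 2 in ['c', 'b', 'e', 'a'] -> ['e', 'c', 'b', 'a']
'b': index 2 in ['e', 'c', 'b', 'a'] -> ['b', 'e', 'c', 'a']
'e': index 1 in ['b', 'e', 'c', 'a'] -> ['e', 'b', 'c', 'a']
'c': index 2 in ['e', 'b', 'c', 'a'] -> ['c', 'e', 'b', 'a']
'a': index 3 in ['c', 'e', 'b', 'a'] -> ['a', 'c', 'e', 'b']
'c': index 1 in ['a', 'c', 'e', 'b'] -> ['c', 'a', 'e', 'b']
'a': index 1 in ['c', 'a', 'e', 'b'] -> ['a', 'c', 'e', 'b']
'c': index 1 in ['a', 'c', 'e', 'b'] -> ['c', 'a', 'e', 'b']


Output: [3, 2, 3, 2, 2, 1, 2, 3, 1, 1, 1]


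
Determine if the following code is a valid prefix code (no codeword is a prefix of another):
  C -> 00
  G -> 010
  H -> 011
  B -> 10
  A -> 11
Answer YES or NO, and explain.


Checking each pair (does one codeword prefix another?):
  C='00' vs G='010': no prefix
  C='00' vs H='011': no prefix
  C='00' vs B='10': no prefix
  C='00' vs A='11': no prefix
  G='010' vs C='00': no prefix
  G='010' vs H='011': no prefix
  G='010' vs B='10': no prefix
  G='010' vs A='11': no prefix
  H='011' vs C='00': no prefix
  H='011' vs G='010': no prefix
  H='011' vs B='10': no prefix
  H='011' vs A='11': no prefix
  B='10' vs C='00': no prefix
  B='10' vs G='010': no prefix
  B='10' vs H='011': no prefix
  B='10' vs A='11': no prefix
  A='11' vs C='00': no prefix
  A='11' vs G='010': no prefix
  A='11' vs H='011': no prefix
  A='11' vs B='10': no prefix
No violation found over all pairs.

YES -- this is a valid prefix code. No codeword is a prefix of any other codeword.


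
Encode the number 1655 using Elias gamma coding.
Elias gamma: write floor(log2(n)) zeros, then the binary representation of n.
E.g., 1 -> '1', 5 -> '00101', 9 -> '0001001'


num_bits = floor(log2(1655)) + 1 = 11
leading_zeros = num_bits - 1 = 10
binary(1655) = 11001110111

Elias gamma(1655) = '0000000000' + '11001110111' = 000000000011001110111 (21 bits)


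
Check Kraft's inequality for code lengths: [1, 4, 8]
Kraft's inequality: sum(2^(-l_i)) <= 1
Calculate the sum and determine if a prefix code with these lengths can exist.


Sum = 2^(-1) + 2^(-4) + 2^(-8)
    = 0.5 + 0.0625 + 0.00390625
    = 145/256 = 0.56640625
Since 0.56640625 <= 1, Kraft's inequality IS satisfied.
A prefix code with these lengths CAN exist.

Kraft sum = 0.56640625. Satisfied.


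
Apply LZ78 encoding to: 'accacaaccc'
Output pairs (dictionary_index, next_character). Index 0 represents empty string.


LZ78 encoding steps:
Dictionary: {0: ''}
Step 1: w='' (idx 0), next='a' -> output (0, 'a'), add 'a' as idx 1
Step 2: w='' (idx 0), next='c' -> output (0, 'c'), add 'c' as idx 2
Step 3: w='c' (idx 2), next='a' -> output (2, 'a'), add 'ca' as idx 3
Step 4: w='ca' (idx 3), next='a' -> output (3, 'a'), add 'caa' as idx 4
Step 5: w='c' (idx 2), next='c' -> output (2, 'c'), add 'cc' as idx 5
Step 6: w='c' (idx 2), end of input -> output (2, '')


Encoded: [(0, 'a'), (0, 'c'), (2, 'a'), (3, 'a'), (2, 'c'), (2, '')]


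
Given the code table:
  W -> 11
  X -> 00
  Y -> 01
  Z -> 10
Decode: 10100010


Decoding:
10 -> Z
10 -> Z
00 -> X
10 -> Z


Result: ZZXZ


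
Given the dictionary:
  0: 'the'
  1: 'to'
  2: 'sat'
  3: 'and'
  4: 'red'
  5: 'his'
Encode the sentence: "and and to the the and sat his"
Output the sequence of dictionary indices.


Look up each word in the dictionary:
  'and' -> 3
  'and' -> 3
  'to' -> 1
  'the' -> 0
  'the' -> 0
  'and' -> 3
  'sat' -> 2
  'his' -> 5

Encoded: [3, 3, 1, 0, 0, 3, 2, 5]


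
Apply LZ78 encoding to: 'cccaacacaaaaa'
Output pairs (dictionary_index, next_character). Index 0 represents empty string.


LZ78 encoding steps:
Dictionary: {0: ''}
Step 1: w='' (idx 0), next='c' -> output (0, 'c'), add 'c' as idx 1
Step 2: w='c' (idx 1), next='c' -> output (1, 'c'), add 'cc' as idx 2
Step 3: w='' (idx 0), next='a' -> output (0, 'a'), add 'a' as idx 3
Step 4: w='a' (idx 3), next='c' -> output (3, 'c'), add 'ac' as idx 4
Step 5: w='ac' (idx 4), next='a' -> output (4, 'a'), add 'aca' as idx 5
Step 6: w='a' (idx 3), next='a' -> output (3, 'a'), add 'aa' as idx 6
Step 7: w='aa' (idx 6), end of input -> output (6, '')


Encoded: [(0, 'c'), (1, 'c'), (0, 'a'), (3, 'c'), (4, 'a'), (3, 'a'), (6, '')]


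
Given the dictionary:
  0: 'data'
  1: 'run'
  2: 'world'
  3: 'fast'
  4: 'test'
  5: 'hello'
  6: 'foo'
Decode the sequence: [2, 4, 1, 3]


Look up each index in the dictionary:
  2 -> 'world'
  4 -> 'test'
  1 -> 'run'
  3 -> 'fast'

Decoded: "world test run fast"


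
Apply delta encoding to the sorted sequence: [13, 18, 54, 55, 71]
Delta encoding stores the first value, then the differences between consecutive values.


First value: 13
Deltas:
  18 - 13 = 5
  54 - 18 = 36
  55 - 54 = 1
  71 - 55 = 16


Delta encoded: [13, 5, 36, 1, 16]


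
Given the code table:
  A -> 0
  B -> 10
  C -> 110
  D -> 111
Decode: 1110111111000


Decoding:
111 -> D
0 -> A
111 -> D
111 -> D
0 -> A
0 -> A
0 -> A


Result: DADDAAA


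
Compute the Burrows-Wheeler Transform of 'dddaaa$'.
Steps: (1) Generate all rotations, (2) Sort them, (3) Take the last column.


Rotations (sorted):
  0: $dddaaa -> last char: a
  1: a$dddaa -> last char: a
  2: aa$ddda -> last char: a
  3: aaa$ddd -> last char: d
  4: daaa$dd -> last char: d
  5: ddaaa$d -> last char: d
  6: dddaaa$ -> last char: $


BWT = aaaddd$


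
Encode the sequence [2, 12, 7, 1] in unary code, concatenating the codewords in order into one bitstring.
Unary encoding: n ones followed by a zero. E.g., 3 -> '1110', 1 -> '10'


Encode each number as n ones followed by a terminating 0:
  2 -> 110 (3 bits)
  12 -> 1111111111110 (13 bits)
  7 -> 11111110 (8 bits)
  1 -> 10 (2 bits)
Total length = 3 + 13 + 8 + 2 = 26 bits.

Unary([2, 12, 7, 1]) = 11011111111111101111111010 (26 bits)


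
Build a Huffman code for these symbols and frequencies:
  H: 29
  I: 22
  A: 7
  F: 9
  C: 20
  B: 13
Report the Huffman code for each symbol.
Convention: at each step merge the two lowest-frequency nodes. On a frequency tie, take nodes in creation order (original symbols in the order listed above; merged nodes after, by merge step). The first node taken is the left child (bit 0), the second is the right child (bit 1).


Huffman tree construction:
Step 1: Merge A(7) + F(9) = 16
Step 2: Merge B(13) + (A+F)(16) = 29
Step 3: Merge C(20) + I(22) = 42
Step 4: Merge H(29) + (B+(A+F))(29) = 58
Step 5: Merge (C+I)(42) + (H+(B+(A+F)))(58) = 100
Read each symbol's code off the tree from the root (left child = 0, right child = 1).

Codes:
  H: 10 (length 2)
  I: 01 (length 2)
  A: 1110 (length 4)
  F: 1111 (length 4)
  C: 00 (length 2)
  B: 110 (length 3)
Average code length: 245/100 = 2.4500 bits/symbol


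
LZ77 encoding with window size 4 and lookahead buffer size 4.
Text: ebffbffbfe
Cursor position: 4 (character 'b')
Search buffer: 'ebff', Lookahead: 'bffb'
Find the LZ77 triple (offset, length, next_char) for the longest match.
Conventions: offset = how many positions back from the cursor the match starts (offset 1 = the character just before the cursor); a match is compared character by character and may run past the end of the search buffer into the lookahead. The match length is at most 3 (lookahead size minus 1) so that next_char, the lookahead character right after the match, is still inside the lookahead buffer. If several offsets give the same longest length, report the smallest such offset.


Try each offset into the search buffer:
  offset=1 (pos 3, char 'f'): match length 0
  offset=2 (pos 2, char 'f'): match length 0
  offset=3 (pos 1, char 'b'): match length 3
  offset=4 (pos 0, char 'e'): match length 0
Longest match has length 3 at offset 3.
next_char = character at position 4 + 3 = 7 -> 'b'

Best match: offset=3, length=3 (matching 'bff' starting at position 1)
LZ77 triple: (3, 3, 'b')


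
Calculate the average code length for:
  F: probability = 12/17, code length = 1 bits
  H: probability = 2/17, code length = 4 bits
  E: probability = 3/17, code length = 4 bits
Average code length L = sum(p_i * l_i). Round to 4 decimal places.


Weighted contributions p_i * l_i:
  F: (12/17) * 1 = 12/17
  H: (2/17) * 4 = 8/17
  E: (3/17) * 4 = 12/17
Sum = (12 + 8 + 12)/17 = 32/17

L = 32/17 = 1.8824 bits/symbol


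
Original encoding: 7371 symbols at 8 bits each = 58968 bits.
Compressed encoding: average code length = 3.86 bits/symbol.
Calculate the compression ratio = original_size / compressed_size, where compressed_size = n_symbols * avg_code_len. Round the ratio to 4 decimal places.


original_size = n_symbols * orig_bits = 7371 * 8 = 58968 bits
compressed_size = n_symbols * avg_code_len = 7371 * 3.86 = 28452.06 bits
ratio = original_size / compressed_size = 58968 / 28452.06 = 2.0725

Compression ratio = 2.0725


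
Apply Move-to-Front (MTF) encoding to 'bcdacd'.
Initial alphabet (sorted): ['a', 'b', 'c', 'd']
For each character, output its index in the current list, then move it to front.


MTF encoding:
'b': index 1 in ['a', 'b', 'c', 'd'] -> ['b', 'a', 'c', 'd']
'c': index 2 in ['b', 'a', 'c', 'd'] -> ['c', 'b', 'a', 'd']
'd': index 3 in ['c', 'b', 'a', 'd'] -> ['d', 'c', 'b', 'a']
'a': index 3 in ['d', 'c', 'b', 'a'] -> ['a', 'd', 'c', 'b']
'c': index 2 in ['a', 'd', 'c', 'b'] -> ['c', 'a', 'd', 'b']
'd': index 2 in ['c', 'a', 'd', 'b'] -> ['d', 'c', 'a', 'b']


Output: [1, 2, 3, 3, 2, 2]


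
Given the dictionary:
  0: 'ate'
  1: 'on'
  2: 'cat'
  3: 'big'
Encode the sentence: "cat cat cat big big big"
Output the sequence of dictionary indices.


Look up each word in the dictionary:
  'cat' -> 2
  'cat' -> 2
  'cat' -> 2
  'big' -> 3
  'big' -> 3
  'big' -> 3

Encoded: [2, 2, 2, 3, 3, 3]


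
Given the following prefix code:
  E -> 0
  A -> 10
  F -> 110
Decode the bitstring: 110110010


Decoding step by step:
Bits 110 -> F
Bits 110 -> F
Bits 0 -> E
Bits 10 -> A


Decoded message: FFEA


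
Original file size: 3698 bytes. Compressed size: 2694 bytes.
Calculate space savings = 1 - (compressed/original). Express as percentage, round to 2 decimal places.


ratio = compressed/original = 2694/3698 = 0.728502
savings = 1 - ratio = 1 - 0.728502 = 0.271498
as a percentage: 0.271498 * 100 = 27.15%

Space savings = 1 - 2694/3698 = 27.15%


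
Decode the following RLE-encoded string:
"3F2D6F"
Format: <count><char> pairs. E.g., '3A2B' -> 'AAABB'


Expanding each <count><char> pair:
  3F -> 'FFF'
  2D -> 'DD'
  6F -> 'FFFFFF'

Decoded = FFFDDFFFFFF


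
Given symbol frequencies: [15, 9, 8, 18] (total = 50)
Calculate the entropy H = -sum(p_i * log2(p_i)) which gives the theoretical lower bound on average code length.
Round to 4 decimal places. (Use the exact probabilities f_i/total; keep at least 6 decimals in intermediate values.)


Per-symbol terms -p_i * log2(p_i) with p_i = f_i/50:
  p = 15/50 = 0.300000: log2(p) = -1.736966, -p*log2(p) = 0.521090
  p = 9/50 = 0.180000: log2(p) = -2.473931, -p*log2(p) = 0.445308
  p = 8/50 = 0.160000: log2(p) = -2.643856, -p*log2(p) = 0.423017
  p = 18/50 = 0.360000: log2(p) = -1.473931, -p*log2(p) = 0.530615
H = 0.521090 + 0.445308 + 0.423017 + 0.530615 = 1.920030

H = 1.92 bits/symbol


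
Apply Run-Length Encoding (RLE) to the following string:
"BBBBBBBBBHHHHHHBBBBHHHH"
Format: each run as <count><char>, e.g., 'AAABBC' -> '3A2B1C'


Scanning runs left to right:
  i=0: run of 'B' x 9 -> '9B'
  i=9: run of 'H' x 6 -> '6H'
  i=15: run of 'B' x 4 -> '4B'
  i=19: run of 'H' x 4 -> '4H'

RLE = 9B6H4B4H


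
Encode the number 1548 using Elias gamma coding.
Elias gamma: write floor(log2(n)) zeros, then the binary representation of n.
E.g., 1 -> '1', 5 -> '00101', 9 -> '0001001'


num_bits = floor(log2(1548)) + 1 = 11
leading_zeros = num_bits - 1 = 10
binary(1548) = 11000001100

Elias gamma(1548) = '0000000000' + '11000001100' = 000000000011000001100 (21 bits)


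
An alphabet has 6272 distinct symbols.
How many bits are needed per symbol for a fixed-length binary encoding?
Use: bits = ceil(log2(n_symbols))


log2(6272) = 12.6147
Bracket: 2^12 = 4096 < 6272 <= 2^13 = 8192
So ceil(log2(6272)) = 13

bits = ceil(log2(6272)) = ceil(12.6147) = 13 bits


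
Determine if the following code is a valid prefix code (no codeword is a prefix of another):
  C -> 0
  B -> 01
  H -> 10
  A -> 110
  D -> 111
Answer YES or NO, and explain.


Checking each pair (does one codeword prefix another?):
  C='0' vs B='01': prefix -- VIOLATION

NO -- this is NOT a valid prefix code. C (0) is a prefix of B (01).


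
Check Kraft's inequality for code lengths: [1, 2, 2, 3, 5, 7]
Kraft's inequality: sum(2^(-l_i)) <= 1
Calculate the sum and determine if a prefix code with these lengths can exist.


Sum = 2^(-1) + 2^(-2) + 2^(-2) + 2^(-3) + 2^(-5) + 2^(-7)
    = 0.5 + 0.25 + 0.25 + 0.125 + 0.03125 + 0.0078125
    = 149/128 = 1.1640625
Since 1.1640625 > 1, Kraft's inequality is NOT satisfied.
A prefix code with these lengths CANNOT exist.

Kraft sum = 1.1640625. Not satisfied.


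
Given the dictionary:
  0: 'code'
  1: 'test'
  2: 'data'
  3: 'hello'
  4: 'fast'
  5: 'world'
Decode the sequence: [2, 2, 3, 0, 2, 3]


Look up each index in the dictionary:
  2 -> 'data'
  2 -> 'data'
  3 -> 'hello'
  0 -> 'code'
  2 -> 'data'
  3 -> 'hello'

Decoded: "data data hello code data hello"


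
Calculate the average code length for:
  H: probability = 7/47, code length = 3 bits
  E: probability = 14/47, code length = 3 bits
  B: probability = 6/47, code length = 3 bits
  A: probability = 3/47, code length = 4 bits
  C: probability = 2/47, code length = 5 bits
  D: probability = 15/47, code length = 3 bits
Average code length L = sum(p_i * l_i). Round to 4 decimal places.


Weighted contributions p_i * l_i:
  H: (7/47) * 3 = 21/47
  E: (14/47) * 3 = 42/47
  B: (6/47) * 3 = 18/47
  A: (3/47) * 4 = 12/47
  C: (2/47) * 5 = 10/47
  D: (15/47) * 3 = 45/47
Sum = (21 + 42 + 18 + 12 + 10 + 45)/47 = 148/47

L = 148/47 = 3.1489 bits/symbol


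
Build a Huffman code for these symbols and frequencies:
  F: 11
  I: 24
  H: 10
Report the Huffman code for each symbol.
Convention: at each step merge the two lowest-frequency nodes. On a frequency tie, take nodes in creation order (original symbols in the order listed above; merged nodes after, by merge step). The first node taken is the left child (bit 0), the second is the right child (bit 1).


Huffman tree construction:
Step 1: Merge H(10) + F(11) = 21
Step 2: Merge (H+F)(21) + I(24) = 45
Read each symbol's code off the tree from the root (left child = 0, right child = 1).

Codes:
  F: 01 (length 2)
  I: 1 (length 1)
  H: 00 (length 2)
Average code length: 66/45 = 1.4667 bits/symbol


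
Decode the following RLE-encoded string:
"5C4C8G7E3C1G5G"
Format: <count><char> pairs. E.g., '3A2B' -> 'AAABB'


Expanding each <count><char> pair:
  5C -> 'CCCCC'
  4C -> 'CCCC'
  8G -> 'GGGGGGGG'
  7E -> 'EEEEEEE'
  3C -> 'CCC'
  1G -> 'G'
  5G -> 'GGGGG'

Decoded = CCCCCCCCCGGGGGGGGEEEEEEECCCGGGGGG


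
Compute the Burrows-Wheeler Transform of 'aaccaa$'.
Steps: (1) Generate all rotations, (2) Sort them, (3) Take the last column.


Rotations (sorted):
  0: $aaccaa -> last char: a
  1: a$aacca -> last char: a
  2: aa$aacc -> last char: c
  3: aaccaa$ -> last char: $
  4: accaa$a -> last char: a
  5: caa$aac -> last char: c
  6: ccaa$aa -> last char: a


BWT = aac$aca
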